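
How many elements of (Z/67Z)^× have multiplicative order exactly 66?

20

φ(67) = 67 − 1 = 66 = 2 · 3 · 11.
In a cyclic group of order 66, there are φ(d) elements of order d for each divisor d of 66, and zero for non-divisors.
66 = 2 · 3 · 11 divides 66, and φ(66) = 20.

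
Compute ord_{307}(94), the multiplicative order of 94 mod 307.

153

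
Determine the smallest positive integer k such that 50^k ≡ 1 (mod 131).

130

ord(50) | φ(131) = 131 − 1 = 130 = 2 · 5 · 13.
Divisors of 130: 1, 2, 5, 10, 13, 26, 65, 130.
Compute 50^d (mod 131) for the divisors d until we hit 1:
50^1 ≡ 50 (mod 131)
50^2 ≡ 11 (mod 131)
50^5 ≡ 24 (mod 131)
50^10 ≡ 52 (mod 131)
50^13 ≡ 42 (mod 131)
50^26 ≡ 61 (mod 131)
50^65 ≡ 130 (mod 131)
50^130 ≡ 1 (mod 131) ✓
The smallest such exponent is 130, so the order of 50 is 130.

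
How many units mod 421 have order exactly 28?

φ(421) = 421 − 1 = 420 = 2^2 · 3 · 5 · 7.
(Z/421Z)^× is cyclic (|G| = 420); a cyclic group of order m has exactly φ(d) elements of each order d | m, and none otherwise.
28 = 2^2 · 7 divides 420, and φ(28) = 12.

12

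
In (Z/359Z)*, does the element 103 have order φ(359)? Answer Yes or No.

Yes

φ(359) = 359 − 1 = 358 = 2 · 179.
It suffices to check that the order of 103 is not a proper divisor of 358: compute 103^(358/q) for q ∈ {2, 179}.
103^179 ≡ 358 (mod 359)  [q = 2: ≢ 1 ✓]
103^2 ≡ 198 (mod 359)  [q = 179: ≢ 1 ✓]
Every test exponent gives a nontrivial residue, hence 103 generates the full group.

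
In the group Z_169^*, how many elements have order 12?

4

φ(169) = φ(13^2) = 13·(13−1) = 156 = 2^2 · 3 · 13.
(Z/169Z)^× is cyclic (|G| = 156); a cyclic group of order m has exactly φ(d) elements of each order d | m, and none otherwise.
12 = 2^2 · 3 divides 156, and φ(12) = 4.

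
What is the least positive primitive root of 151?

6

φ(151) = 151 − 1 = 150 = 2 · 3 · 5^2.
g is a primitive root iff g^(150/q) ≢ 1 (mod 151) for each prime q ∈ {2, 3, 5}.
g = 2: 2^75 ≡ 1 — hits 1, so not a primitive root.
g = 3: 3^75 ≡ 150; 3^50 ≡ 1 — hits 1, so not a primitive root.
g = 4: 4^75 ≡ 1 — hits 1, so not a primitive root.
g = 5: 5^75 ≡ 1 — hits 1, so not a primitive root.
g = 6: 6^75 ≡ 150; 6^50 ≡ 32; 6^30 ≡ 59 — none is 1, so 6 is a primitive root.
So 6 is the smallest generator of (Z/151Z)^×.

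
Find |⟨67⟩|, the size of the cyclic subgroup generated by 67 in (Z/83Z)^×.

82

By Lagrange's theorem, ord_83(67) divides φ(83) = 83 − 1 = 82 = 2 · 41.
Divisors of 82: 1, 2, 41, 82.
Test each divisor d:
67^1 ≡ 67 (mod 83)
67^2 ≡ 7 (mod 83)
67^41 ≡ 82 (mod 83)
67^82 ≡ 1 (mod 83) ✓
The smallest such exponent is 82, so the order of 67 is 82.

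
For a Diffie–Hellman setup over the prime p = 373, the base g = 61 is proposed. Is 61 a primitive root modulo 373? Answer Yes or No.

Yes

φ(373) = 373 − 1 = 372 = 2^2 · 3 · 31.
An element g generates (Z/373Z)^× iff g^(372/q) ≢ 1 (mod 373) for each prime q ∈ {2, 3, 31}.
61^186 ≡ 372 (mod 373)  [q = 2: ≢ 1 ✓]
61^124 ≡ 284 (mod 373)  [q = 3: ≢ 1 ✓]
61^12 ≡ 289 (mod 373)  [q = 31: ≢ 1 ✓]
Every test exponent gives a nontrivial residue, hence 61 generates the full group.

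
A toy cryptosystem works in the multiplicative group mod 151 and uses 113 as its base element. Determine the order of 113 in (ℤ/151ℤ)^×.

30

The order of 113 must divide φ(151) = 151 − 1 = 150 = 2 · 3 · 5^2.
Divisors of 150: 1, 2, 3, 5, 6, 10, 15, 25, 30, 50, 75, 150.
Compute 113^d (mod 151) for the divisors d until we hit 1:
113^1 ≡ 113 (mod 151)
113^2 ≡ 85 (mod 151)
113^3 ≡ 92 (mod 151)
113^5 ≡ 119 (mod 151)
113^6 ≡ 8 (mod 151)
113^10 ≡ 118 (mod 151)
113^15 ≡ 150 (mod 151)
113^25 ≡ 33 (mod 151)
113^30 ≡ 1 (mod 151) ✓
Therefore the multiplicative order of 113 modulo 151 is 30.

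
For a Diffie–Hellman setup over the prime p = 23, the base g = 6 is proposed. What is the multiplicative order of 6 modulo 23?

Since 6 ∈ (Z/23Z)^×, its order divides φ(23) = 23 − 1 = 22 = 2 · 11.
Divisors of 22: 1, 2, 11, 22.
Evaluate successive powers at the divisors of 22:
6^1 ≡ 6 (mod 23)
6^2 ≡ 13 (mod 23)
6^11 ≡ 1 (mod 23) ✓
The smallest such exponent is 11, so the order of 6 is 11.

11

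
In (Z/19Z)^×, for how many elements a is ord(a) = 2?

1

φ(19) = 19 − 1 = 18 = 2 · 3^2.
Since (Z/19Z)^× is cyclic of order 18, the number of elements of order d is φ(d) when d | 18 and 0 otherwise.
2 | 18, and φ(2) = 2 − 1 = 1.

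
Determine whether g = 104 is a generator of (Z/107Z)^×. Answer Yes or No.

φ(107) = 107 − 1 = 106 = 2 · 53.
Test 104^(106/q) mod 107 for each prime factor q of 106:
104^53 ≡ 106 (mod 107)  [q = 2: ≢ 1 ✓]
104^2 ≡ 9 (mod 107)  [q = 53: ≢ 1 ✓]
None equal 1, so ord_107(104) = 106: 104 is a primitive root.

Yes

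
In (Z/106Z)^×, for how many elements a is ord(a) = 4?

2

φ(106) = φ(2)·φ(53) = 1·52 = 52 = 2^2 · 13.
(Z/106Z)^× is cyclic (|G| = 52); a cyclic group of order m has exactly φ(d) elements of each order d | m, and none otherwise.
4 = 2^2 divides 52, and φ(4) = 2.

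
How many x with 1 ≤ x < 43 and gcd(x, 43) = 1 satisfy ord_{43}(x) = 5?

0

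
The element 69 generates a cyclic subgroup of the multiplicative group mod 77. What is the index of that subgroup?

By Lagrange's theorem, ord_77(69) divides φ(77) = φ(7·11) = (7−1)·(11−1) = 6·10 = 60 = 2^2 · 3 · 5.
Divisors of 60: 1, 2, 3, 4, 5, 6, 10, 12, 15, 20, 30, 60.
Test each divisor d:
69^1 ≡ 69
69^2 ≡ 64
69^3 ≡ 27
69^4 ≡ 15
69^5 ≡ 34
69^6 ≡ 36
69^10 ≡ 1
Thus |⟨69⟩| = ord(69) = 10.
[(Z/77Z)^× : ⟨69⟩] = 60/10 = 6.

6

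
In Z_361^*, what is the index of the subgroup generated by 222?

1

ord(222) | φ(361) = φ(19^2) = 19·(19−1) = 342 = 2 · 3^2 · 19.
Divisors of 342: 1, 2, 3, 6, 9, 18, 19, 38, 57, 114, 171, 342.
Evaluate successive powers at the divisors of 342:
222^1 ≡ 222
222^2 ≡ 188
222^3 ≡ 221
222^6 ≡ 106
222^9 ≡ 322
222^18 ≡ 77
222^19 ≡ 127
222^38 ≡ 245
222^57 ≡ 69
222^114 ≡ 68
222^171 ≡ 360
222^342 ≡ 1
Thus |⟨222⟩| = ord(222) = 342.
Index = |(Z/361Z)^×| / |⟨222⟩| = 342 / 342 = 1.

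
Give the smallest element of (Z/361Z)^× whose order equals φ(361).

2

φ(361) = φ(19^2) = 19·(19−1) = 342 = 2 · 3^2 · 19.
Test candidates g = 2, 3, … against the prime factors q ∈ {2, 3, 19} of φ(361): g is a generator iff g^(342/q) ≢ 1 for every such q.
g = 2: 2^171 ≡ 360; 2^114 ≡ 292; 2^18 ≡ 58 — none is 1, so 2 is a primitive root.
Hence the least primitive root of 361 is 2.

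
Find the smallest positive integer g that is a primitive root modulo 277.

5

φ(277) = 277 − 1 = 276 = 2^2 · 3 · 23.
g is a primitive root iff g^(276/q) ≢ 1 (mod 277) for each prime q ∈ {2, 3, 23}.
g = 2: 2^138 ≡ 276; 2^92 ≡ 1 — hits 1, so not a primitive root.
g = 3: 3^138 ≡ 1 — hits 1, so not a primitive root.
g = 4: 4^138 ≡ 1 — hits 1, so not a primitive root.
g = 5: 5^138 ≡ 276; 5^92 ≡ 116; 5^12 ≡ 27 — none is 1, so 5 is a primitive root.
Hence the least primitive root of 277 is 5.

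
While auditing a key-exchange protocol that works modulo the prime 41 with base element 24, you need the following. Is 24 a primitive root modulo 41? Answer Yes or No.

Yes

φ(41) = 41 − 1 = 40 = 2^3 · 5.
It suffices to check that the order of 24 is not a proper divisor of 40: compute 24^(40/q) for q ∈ {2, 5}.
24^20 ≡ 40 (mod 41)  [q = 2: ≢ 1 ✓]
24^8 ≡ 16 (mod 41)  [q = 5: ≢ 1 ✓]
None equal 1, so ord_41(24) = 40: 24 is a primitive root.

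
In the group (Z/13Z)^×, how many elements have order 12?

4

φ(13) = 13 − 1 = 12 = 2^2 · 3.
In a cyclic group of order 12, there are φ(d) elements of order d for each divisor d of 12, and zero for non-divisors.
12 = 2^2 · 3 divides 12, and φ(12) = 4.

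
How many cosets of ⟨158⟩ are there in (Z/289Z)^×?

17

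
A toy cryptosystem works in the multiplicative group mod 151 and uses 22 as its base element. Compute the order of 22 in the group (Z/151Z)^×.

75

ord(22) | φ(151) = 151 − 1 = 150 = 2 · 3 · 5^2.
Divisors of 150: 1, 2, 3, 5, 6, 10, 15, 25, 30, 50, 75, 150.
Compute 22^d (mod 151) for the divisors d until we hit 1:
22^1 ≡ 22 (mod 151)
22^2 ≡ 31 (mod 151)
22^3 ≡ 78 (mod 151)
22^5 ≡ 2 (mod 151)
22^6 ≡ 44 (mod 151)
22^10 ≡ 4 (mod 151)
22^15 ≡ 8 (mod 151)
22^25 ≡ 32 (mod 151)
22^30 ≡ 64 (mod 151)
22^50 ≡ 118 (mod 151)
22^75 ≡ 1 (mod 151) ✓
Hence ord(22) = 75.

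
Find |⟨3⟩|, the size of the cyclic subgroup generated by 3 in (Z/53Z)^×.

The order of 3 must divide φ(53) = 53 − 1 = 52 = 2^2 · 13.
Divisors of 52: 1, 2, 4, 13, 26, 52.
Test each divisor d:
3^1 ≡ 3 (mod 53)
3^2 ≡ 9 (mod 53)
3^4 ≡ 28 (mod 53)
3^13 ≡ 30 (mod 53)
3^26 ≡ 52 (mod 53)
3^52 ≡ 1 (mod 53) ✓
The smallest such exponent is 52, so the order of 3 is 52.

52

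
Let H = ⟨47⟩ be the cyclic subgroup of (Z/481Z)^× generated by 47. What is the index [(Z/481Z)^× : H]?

ord(47) | φ(481) = φ(13·37) = (13−1)·(37−1) = 12·36 = 432 = 2^4 · 3^3.
Divisors of 432: 1, 2, 3, 4, 6, 8, 9, 12, 16, 18, 24, 27, 36, 48, 54, 72, 108, 144, 216, 432.
Test each divisor d:
47^1 ≡ 47
47^2 ≡ 285
47^3 ≡ 408
47^4 ≡ 417
47^6 ≡ 38
47^8 ≡ 248
47^9 ≡ 112
47^12 ≡ 1
The order of 47 is 12, so the subgroup it generates has 12 elements.
The index is φ(481) / ord(47) = 432 / 12 = 36.

36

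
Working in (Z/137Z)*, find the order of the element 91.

136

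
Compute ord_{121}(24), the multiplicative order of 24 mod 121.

110

Since 24 ∈ (Z/121Z)^×, its order divides φ(121) = φ(11^2) = 11·(11−1) = 110 = 2 · 5 · 11.
Divisors of 110: 1, 2, 5, 10, 11, 22, 55, 110.
Check 24^d mod 121 for each divisor in increasing order:
24^1 ≡ 24 (mod 121)
24^2 ≡ 92 (mod 121)
24^5 ≡ 98 (mod 121)
24^10 ≡ 45 (mod 121)
24^11 ≡ 112 (mod 121)
24^22 ≡ 81 (mod 121)
24^55 ≡ 120 (mod 121)
24^110 ≡ 1 (mod 121) ✓
The smallest such exponent is 110, so the order of 24 is 110.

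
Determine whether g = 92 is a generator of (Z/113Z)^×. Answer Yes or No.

Yes

φ(113) = 113 − 1 = 112 = 2^4 · 7.
92 is a primitive root mod 113 iff 92^(φ(113)/q) ≢ 1 for every prime q | φ(113), i.e. q ∈ {2, 7}.
92^56 ≡ 112 (mod 113)  [q = 2: ≢ 1 ✓]
92^16 ≡ 28 (mod 113)  [q = 7: ≢ 1 ✓]
Every test exponent gives a nontrivial residue, hence 92 generates the full group.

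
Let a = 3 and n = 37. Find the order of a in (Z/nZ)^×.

18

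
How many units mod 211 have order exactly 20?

0

φ(211) = 211 − 1 = 210 = 2 · 3 · 5 · 7.
In a cyclic group of order 210, there are φ(d) elements of order d for each divisor d of 210, and zero for non-divisors.
20 does not divide 210, so no element of (Z/211Z)^× has order 20.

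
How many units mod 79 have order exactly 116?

φ(79) = 79 − 1 = 78 = 2 · 3 · 13.
In a cyclic group of order 78, there are φ(d) elements of order d for each divisor d of 78, and zero for non-divisors.
Here 78 is not a multiple of 116, so there are no elements of order 116.

0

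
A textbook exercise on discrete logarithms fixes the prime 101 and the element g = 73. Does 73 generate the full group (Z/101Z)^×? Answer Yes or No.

Yes

φ(101) = 101 − 1 = 100 = 2^2 · 5^2.
Test 73^(100/q) mod 101 for each prime factor q of 100:
73^50 ≡ 100 (mod 101)  [q = 2: ≢ 1 ✓]
73^20 ≡ 95 (mod 101)  [q = 5: ≢ 1 ✓]
Every test exponent gives a nontrivial residue, hence 73 generates the full group.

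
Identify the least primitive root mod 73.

5

φ(73) = 73 − 1 = 72 = 2^3 · 3^2.
g is a primitive root iff g^(72/q) ≢ 1 (mod 73) for each prime q ∈ {2, 3}.
g = 2: 2^36 ≡ 1 — hits 1, so not a primitive root.
g = 3: 3^36 ≡ 1 — hits 1, so not a primitive root.
g = 4: 4^36 ≡ 1 — hits 1, so not a primitive root.
g = 5: 5^36 ≡ 72; 5^24 ≡ 8 — none is 1, so 5 is a primitive root.
So 5 is the smallest generator of (Z/73Z)^×.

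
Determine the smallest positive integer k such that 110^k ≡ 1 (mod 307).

153

Since 110 ∈ (Z/307Z)^×, its order divides φ(307) = 307 − 1 = 306 = 2 · 3^2 · 17.
Divisors of 306: 1, 2, 3, 6, 9, 17, 18, 34, 51, 102, 153, 306.
Test each divisor d:
110^1 ≡ 110
110^2 ≡ 127
110^3 ≡ 155
110^6 ≡ 79
110^9 ≡ 272
110^17 ≡ 53
110^18 ≡ 304
110^34 ≡ 46
110^51 ≡ 289
110^102 ≡ 17
110^153 ≡ 1
Therefore the multiplicative order of 110 modulo 307 is 153.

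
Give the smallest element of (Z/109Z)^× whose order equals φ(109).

φ(109) = 109 − 1 = 108 = 2^2 · 3^3.
g is a primitive root iff g^(108/q) ≢ 1 (mod 109) for each prime q ∈ {2, 3}.
g = 2: 2^54 ≡ 108; 2^36 ≡ 1 — hits 1, so not a primitive root.
g = 3: 3^54 ≡ 1 — hits 1, so not a primitive root.
g = 4: 4^54 ≡ 1 — hits 1, so not a primitive root.
g = 5: 5^54 ≡ 1 — hits 1, so not a primitive root.
g = 6: 6^54 ≡ 108; 6^36 ≡ 63 — none is 1, so 6 is a primitive root.
So 6 is the smallest generator of (Z/109Z)^×.

6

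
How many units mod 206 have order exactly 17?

16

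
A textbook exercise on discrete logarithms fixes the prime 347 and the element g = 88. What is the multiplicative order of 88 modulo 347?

346

ord(88) | φ(347) = 347 − 1 = 346 = 2 · 173.
Divisors of 346: 1, 2, 173, 346.
Check 88^d mod 347 for each divisor in increasing order:
88^1 ≡ 88 (mod 347)
88^2 ≡ 110 (mod 347)
88^173 ≡ 346 (mod 347)
88^346 ≡ 1 (mod 347) ✓
The smallest such exponent is 346, so the order of 88 is 346.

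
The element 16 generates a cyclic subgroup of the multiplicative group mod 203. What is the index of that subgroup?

8

The order of 16 must divide φ(203) = φ(7·29) = (7−1)·(29−1) = 6·28 = 168 = 2^3 · 3 · 7.
Divisors of 168: 1, 2, 3, 4, 6, 7, 8, 12, 14, 21, 24, 28, 42, 56, 84, 168.
Evaluate successive powers at the divisors of 168:
16^1 ≡ 16 (mod 203)
16^2 ≡ 53 (mod 203)
16^3 ≡ 36 (mod 203)
16^4 ≡ 170 (mod 203)
16^6 ≡ 78 (mod 203)
16^7 ≡ 30 (mod 203)
16^8 ≡ 74 (mod 203)
16^12 ≡ 197 (mod 203)
16^14 ≡ 88 (mod 203)
16^21 ≡ 1 (mod 203) ✓
So ord_203(16) = 21, hence |⟨16⟩| = 21.
Index = |(Z/203Z)^×| / |⟨16⟩| = 168 / 21 = 8.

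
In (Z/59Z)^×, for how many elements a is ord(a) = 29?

φ(59) = 59 − 1 = 58 = 2 · 29.
Since (Z/59Z)^× is cyclic of order 58, the number of elements of order d is φ(d) when d | 58 and 0 otherwise.
29 | 58, and φ(29) = 29 − 1 = 28.

28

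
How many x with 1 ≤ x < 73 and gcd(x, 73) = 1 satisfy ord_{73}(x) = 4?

2

φ(73) = 73 − 1 = 72 = 2^3 · 3^2.
(Z/73Z)^× is cyclic (|G| = 72); a cyclic group of order m has exactly φ(d) elements of each order d | m, and none otherwise.
4 = 2^2 divides 72, and φ(4) = 2.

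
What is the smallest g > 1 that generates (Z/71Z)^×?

7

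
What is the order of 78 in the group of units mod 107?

Since 78 ∈ (Z/107Z)^×, its order divides φ(107) = 107 − 1 = 106 = 2 · 53.
Divisors of 106: 1, 2, 53, 106.
Test each divisor d:
78^1 ≡ 78 (mod 107)
78^2 ≡ 92 (mod 107)
78^53 ≡ 106 (mod 107)
78^106 ≡ 1 (mod 107) ✓
So ord_107(78) = 106.

106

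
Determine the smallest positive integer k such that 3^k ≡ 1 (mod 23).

The order of 3 must divide φ(23) = 23 − 1 = 22 = 2 · 11.
Divisors of 22: 1, 2, 11, 22.
Compute 3^d (mod 23) for the divisors d until we hit 1:
3^1 ≡ 3 (mod 23)
3^2 ≡ 9 (mod 23)
3^11 ≡ 1 (mod 23) ✓
Therefore the multiplicative order of 3 modulo 23 is 11.

11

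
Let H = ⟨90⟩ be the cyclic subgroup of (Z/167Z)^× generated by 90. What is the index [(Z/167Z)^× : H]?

1

By Lagrange's theorem, ord_167(90) divides φ(167) = 167 − 1 = 166 = 2 · 83.
Divisors of 166: 1, 2, 83, 166.
Test each divisor d:
90^1 ≡ 90
90^2 ≡ 84
90^83 ≡ 166
90^166 ≡ 1
Thus |⟨90⟩| = ord(90) = 166.
Index = |(Z/167Z)^×| / |⟨90⟩| = 166 / 166 = 1.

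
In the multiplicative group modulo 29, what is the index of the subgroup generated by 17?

7

Since 17 ∈ (Z/29Z)^×, its order divides φ(29) = 29 − 1 = 28 = 2^2 · 7.
Divisors of 28: 1, 2, 4, 7, 14, 28.
Evaluate successive powers at the divisors of 28:
17^1 ≡ 17 (mod 29)
17^2 ≡ 28 (mod 29)
17^4 ≡ 1 (mod 29) ✓
Thus |⟨17⟩| = ord(17) = 4.
The index is φ(29) / ord(17) = 28 / 4 = 7.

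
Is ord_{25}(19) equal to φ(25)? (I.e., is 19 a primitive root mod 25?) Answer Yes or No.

φ(25) = φ(5^2) = 5·(5−1) = 20 = 2^2 · 5.
An element g generates (Z/25Z)^× iff g^(20/q) ≢ 1 (mod 25) for each prime q ∈ {2, 5}.
19^10 ≡ 1 (mod 25)  [q = 2: ≡ 1 ✗]
19^4 ≡ 21 (mod 25)  [q = 5: ≢ 1 ✓]
Since 19^10 ≡ 1, the order of 19 divides 10 < 20, so 19 is not a primitive root.

No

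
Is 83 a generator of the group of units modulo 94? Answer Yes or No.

No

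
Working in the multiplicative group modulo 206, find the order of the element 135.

51

ord(135) | φ(206) = φ(2)·φ(103) = 1·102 = 102 = 2 · 3 · 17.
Divisors of 102: 1, 2, 3, 6, 17, 34, 51, 102.
Check 135^d mod 206 for each divisor in increasing order:
135^1 ≡ 135 (mod 206)
135^2 ≡ 97 (mod 206)
135^3 ≡ 117 (mod 206)
135^6 ≡ 93 (mod 206)
135^17 ≡ 149 (mod 206)
135^34 ≡ 159 (mod 206)
135^51 ≡ 1 (mod 206) ✓
Hence ord(135) = 51.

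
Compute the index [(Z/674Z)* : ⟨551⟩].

6

By Lagrange's theorem, ord_674(551) divides φ(674) = φ(2)·φ(337) = 1·336 = 336 = 2^4 · 3 · 7.
Divisors of 336: 1, 2, 3, 4, 6, 7, 8, 12, 14, 16, 21, 24, 28, 42, 48, 56, 84, 112, 168, 336.
Compute 551^d (mod 674) for the divisors d until we hit 1:
551^1 ≡ 551 (mod 674)
551^2 ≡ 301 (mod 674)
551^3 ≡ 47 (mod 674)
551^4 ≡ 285 (mod 674)
551^6 ≡ 187 (mod 674)
551^7 ≡ 589 (mod 674)
551^8 ≡ 345 (mod 674)
551^12 ≡ 595 (mod 674)
551^14 ≡ 485 (mod 674)
551^16 ≡ 401 (mod 674)
551^21 ≡ 563 (mod 674)
551^24 ≡ 175 (mod 674)
551^28 ≡ 673 (mod 674)
551^42 ≡ 189 (mod 674)
551^48 ≡ 295 (mod 674)
551^56 ≡ 1 (mod 674) ✓
So ord_674(551) = 56, hence |⟨551⟩| = 56.
[(Z/674Z)^× : ⟨551⟩] = 336/56 = 6.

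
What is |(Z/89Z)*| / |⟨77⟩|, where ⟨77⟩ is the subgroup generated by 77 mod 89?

By Lagrange's theorem, ord_89(77) divides φ(89) = 89 − 1 = 88 = 2^3 · 11.
Divisors of 88: 1, 2, 4, 8, 11, 22, 44, 88.
Check 77^d mod 89 for each divisor in increasing order:
77^1 ≡ 77 (mod 89)
77^2 ≡ 55 (mod 89)
77^4 ≡ 88 (mod 89)
77^8 ≡ 1 (mod 89) ✓
Thus |⟨77⟩| = ord(77) = 8.
Index = |(Z/89Z)^×| / |⟨77⟩| = 88 / 8 = 11.

11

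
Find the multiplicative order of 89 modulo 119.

12

Since 89 ∈ (Z/119Z)^×, its order divides φ(119) = φ(7·17) = (7−1)·(17−1) = 6·16 = 96 = 2^5 · 3.
Divisors of 96: 1, 2, 3, 4, 6, 8, 12, 16, 24, 32, 48, 96.
Evaluate successive powers at the divisors of 96:
89^1 ≡ 89 (mod 119)
89^2 ≡ 67 (mod 119)
89^3 ≡ 13 (mod 119)
89^4 ≡ 86 (mod 119)
89^6 ≡ 50 (mod 119)
89^8 ≡ 18 (mod 119)
89^12 ≡ 1 (mod 119) ✓
Hence ord(89) = 12.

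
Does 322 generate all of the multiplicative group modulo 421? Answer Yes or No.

No

φ(421) = 421 − 1 = 420 = 2^2 · 3 · 5 · 7.
An element g generates (Z/421Z)^× iff g^(420/q) ≢ 1 (mod 421) for each prime q ∈ {2, 3, 5, 7}.
322^210 ≡ 1 (mod 421)  [q = 2: ≡ 1 ✗]
322^140 ≡ 20 (mod 421)  [q = 3: ≢ 1 ✓]
322^84 ≡ 252 (mod 421)  [q = 5: ≢ 1 ✓]
322^60 ≡ 370 (mod 421)  [q = 7: ≢ 1 ✓]
322^210 ≡ 1 shows ord(322) | 210, strictly less than φ(421); not a primitive root.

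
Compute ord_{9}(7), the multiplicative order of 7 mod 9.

3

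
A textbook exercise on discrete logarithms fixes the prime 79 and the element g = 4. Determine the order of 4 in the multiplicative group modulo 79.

39

ord(4) | φ(79) = 79 − 1 = 78 = 2 · 3 · 13.
Divisors of 78: 1, 2, 3, 6, 13, 26, 39, 78.
Compute 4^d (mod 79) for the divisors d until we hit 1:
4^1 ≡ 4
4^2 ≡ 16
4^3 ≡ 64
4^6 ≡ 67
4^13 ≡ 23
4^26 ≡ 55
4^39 ≡ 1
Hence ord(4) = 39.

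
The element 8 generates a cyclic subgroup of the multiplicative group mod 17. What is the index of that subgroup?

2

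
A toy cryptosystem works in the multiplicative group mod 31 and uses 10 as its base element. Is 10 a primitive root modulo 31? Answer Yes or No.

φ(31) = 31 − 1 = 30 = 2 · 3 · 5.
Test 10^(30/q) mod 31 for each prime factor q of 30:
10^15 ≡ 1 (mod 31)  [q = 2: ≡ 1 ✗]
10^10 ≡ 5 (mod 31)  [q = 3: ≢ 1 ✓]
10^6 ≡ 2 (mod 31)  [q = 5: ≢ 1 ✓]
The check at q = 2 fails, so 10 generates a proper subgroup.

No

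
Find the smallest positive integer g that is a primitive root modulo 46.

φ(46) = φ(2)·φ(23) = 1·22 = 22 = 2 · 11.
Test candidates g = 2, 3, … against the prime factors q ∈ {2, 11} of φ(46): g is a generator iff g^(22/q) ≢ 1 for every such q.
g = 2: gcd(2, 46) = 2 > 1, not a unit — skip.
g = 3: 3^11 ≡ 1 — hits 1, so not a primitive root.
g = 4: gcd(4, 46) = 2 > 1, not a unit — skip.
g = 5: 5^11 ≡ 45; 5^2 ≡ 25 — none is 1, so 5 is a primitive root.
The smallest primitive root modulo 46 is 5.

5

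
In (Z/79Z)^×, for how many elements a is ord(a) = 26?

12

φ(79) = 79 − 1 = 78 = 2 · 3 · 13.
(Z/79Z)^× is cyclic (|G| = 78); a cyclic group of order m has exactly φ(d) elements of each order d | m, and none otherwise.
26 = 2 · 13 divides 78, and φ(26) = 12.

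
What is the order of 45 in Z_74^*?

12

By Lagrange's theorem, ord_74(45) divides φ(74) = φ(2)·φ(37) = 1·36 = 36 = 2^2 · 3^2.
Divisors of 36: 1, 2, 3, 4, 6, 9, 12, 18, 36.
Compute 45^d (mod 74) for the divisors d until we hit 1:
45^1 ≡ 45 (mod 74)
45^2 ≡ 27 (mod 74)
45^3 ≡ 31 (mod 74)
45^4 ≡ 63 (mod 74)
45^6 ≡ 73 (mod 74)
45^9 ≡ 43 (mod 74)
45^12 ≡ 1 (mod 74) ✓
So ord_74(45) = 12.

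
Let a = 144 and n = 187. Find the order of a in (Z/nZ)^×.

8

By Lagrange's theorem, ord_187(144) divides φ(187) = φ(11·17) = (11−1)·(17−1) = 10·16 = 160 = 2^5 · 5.
Divisors of 160: 1, 2, 4, 5, 8, 10, 16, 20, 32, 40, 80, 160.
Check 144^d mod 187 for each divisor in increasing order:
144^1 ≡ 144
144^2 ≡ 166
144^4 ≡ 67
144^5 ≡ 111
144^8 ≡ 1
So ord_187(144) = 8.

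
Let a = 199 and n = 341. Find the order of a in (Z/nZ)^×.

The order of 199 must divide φ(341) = φ(11·31) = (11−1)·(31−1) = 10·30 = 300 = 2^2 · 3 · 5^2.
Divisors of 300: 1, 2, 3, 4, 5, 6, 10, 12, 15, 20, 25, 30, 50, 60, 75, 100, 150, 300.
Compute 199^d (mod 341) for the divisors d until we hit 1:
199^1 ≡ 199
199^2 ≡ 45
199^3 ≡ 89
199^4 ≡ 320
199^5 ≡ 254
199^6 ≡ 78
199^10 ≡ 67
199^12 ≡ 287
199^15 ≡ 309
199^20 ≡ 56
199^25 ≡ 243
199^30 ≡ 1
Therefore the multiplicative order of 199 modulo 341 is 30.

30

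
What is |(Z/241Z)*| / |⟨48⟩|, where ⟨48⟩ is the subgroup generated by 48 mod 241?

Since 48 ∈ (Z/241Z)^×, its order divides φ(241) = 241 − 1 = 240 = 2^4 · 3 · 5.
Divisors of 240: 1, 2, 3, 4, 5, 6, 8, 10, 12, 15, 16, 20, 24, 30, 40, 48, 60, 80, 120, 240.
Evaluate successive powers at the divisors of 240:
48^1 ≡ 48 (mod 241)
48^2 ≡ 135 (mod 241)
48^3 ≡ 214 (mod 241)
48^4 ≡ 150 (mod 241)
48^5 ≡ 211 (mod 241)
48^6 ≡ 6 (mod 241)
48^8 ≡ 87 (mod 241)
48^10 ≡ 177 (mod 241)
48^12 ≡ 36 (mod 241)
48^15 ≡ 233 (mod 241)
48^16 ≡ 98 (mod 241)
48^20 ≡ 240 (mod 241)
48^24 ≡ 91 (mod 241)
48^30 ≡ 64 (mod 241)
48^40 ≡ 1 (mod 241) ✓
So ord_241(48) = 40, hence |⟨48⟩| = 40.
Index = |(Z/241Z)^×| / |⟨48⟩| = 240 / 40 = 6.

6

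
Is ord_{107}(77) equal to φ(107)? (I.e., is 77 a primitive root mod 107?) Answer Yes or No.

Yes

φ(107) = 107 − 1 = 106 = 2 · 53.
An element g generates (Z/107Z)^× iff g^(106/q) ≢ 1 (mod 107) for each prime q ∈ {2, 53}.
77^53 ≡ 106 (mod 107)  [q = 2: ≢ 1 ✓]
77^2 ≡ 44 (mod 107)  [q = 53: ≢ 1 ✓]
Every test exponent gives a nontrivial residue, hence 77 generates the full group.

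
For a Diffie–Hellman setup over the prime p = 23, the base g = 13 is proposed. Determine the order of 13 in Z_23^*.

11

By Lagrange's theorem, ord_23(13) divides φ(23) = 23 − 1 = 22 = 2 · 11.
Divisors of 22: 1, 2, 11, 22.
Evaluate successive powers at the divisors of 22:
13^1 ≡ 13 (mod 23)
13^2 ≡ 8 (mod 23)
13^11 ≡ 1 (mod 23) ✓
Hence ord(13) = 11.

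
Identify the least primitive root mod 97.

5

φ(97) = 97 − 1 = 96 = 2^5 · 3.
Test candidates g = 2, 3, … against the prime factors q ∈ {2, 3} of φ(97): g is a generator iff g^(96/q) ≢ 1 for every such q.
g = 2: 2^48 ≡ 1 — hits 1, so not a primitive root.
g = 3: 3^48 ≡ 1 — hits 1, so not a primitive root.
g = 4: 4^48 ≡ 1 — hits 1, so not a primitive root.
g = 5: 5^48 ≡ 96; 5^32 ≡ 35 — none is 1, so 5 is a primitive root.
The smallest primitive root modulo 97 is 5.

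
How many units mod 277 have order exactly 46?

22

φ(277) = 277 − 1 = 276 = 2^2 · 3 · 23.
(Z/277Z)^× is cyclic (|G| = 276); a cyclic group of order m has exactly φ(d) elements of each order d | m, and none otherwise.
46 = 2 · 23 divides 276, and φ(46) = 22.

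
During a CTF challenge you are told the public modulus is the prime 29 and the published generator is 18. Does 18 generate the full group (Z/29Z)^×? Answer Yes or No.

Yes

φ(29) = 29 − 1 = 28 = 2^2 · 7.
Test 18^(28/q) mod 29 for each prime factor q of 28:
18^14 ≡ 28 (mod 29)  [q = 2: ≢ 1 ✓]
18^4 ≡ 25 (mod 29)  [q = 7: ≢ 1 ✓]
Every test exponent gives a nontrivial residue, hence 18 generates the full group.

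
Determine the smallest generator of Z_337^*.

10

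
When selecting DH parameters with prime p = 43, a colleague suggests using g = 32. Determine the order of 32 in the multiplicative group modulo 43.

14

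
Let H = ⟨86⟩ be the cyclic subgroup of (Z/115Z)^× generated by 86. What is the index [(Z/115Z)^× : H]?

4

By Lagrange's theorem, ord_115(86) divides φ(115) = φ(5·23) = (5−1)·(23−1) = 4·22 = 88 = 2^3 · 11.
Divisors of 88: 1, 2, 4, 8, 11, 22, 44, 88.
Check 86^d mod 115 for each divisor in increasing order:
86^1 ≡ 86 (mod 115)
86^2 ≡ 36 (mod 115)
86^4 ≡ 31 (mod 115)
86^8 ≡ 41 (mod 115)
86^11 ≡ 91 (mod 115)
86^22 ≡ 1 (mod 115) ✓
The order of 86 is 22, so the subgroup it generates has 22 elements.
Index = |(Z/115Z)^×| / |⟨86⟩| = 88 / 22 = 4.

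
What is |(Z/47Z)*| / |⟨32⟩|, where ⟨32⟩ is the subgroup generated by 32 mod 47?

By Lagrange's theorem, ord_47(32) divides φ(47) = 47 − 1 = 46 = 2 · 23.
Divisors of 46: 1, 2, 23, 46.
Check 32^d mod 47 for each divisor in increasing order:
32^1 ≡ 32 (mod 47)
32^2 ≡ 37 (mod 47)
32^23 ≡ 1 (mod 47) ✓
The order of 32 is 23, so the subgroup it generates has 23 elements.
Index = |(Z/47Z)^×| / |⟨32⟩| = 46 / 23 = 2.

2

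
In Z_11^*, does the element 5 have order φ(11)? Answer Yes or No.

φ(11) = 11 − 1 = 10 = 2 · 5.
Test 5^(10/q) mod 11 for each prime factor q of 10:
5^5 ≡ 1 (mod 11)  [q = 2: ≡ 1 ✗]
5^2 ≡ 3 (mod 11)  [q = 5: ≢ 1 ✓]
5^5 ≡ 1 shows ord(5) | 5, strictly less than φ(11); not a primitive root.

No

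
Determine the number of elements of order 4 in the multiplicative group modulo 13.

φ(13) = 13 − 1 = 12 = 2^2 · 3.
In a cyclic group of order 12, there are φ(d) elements of order d for each divisor d of 12, and zero for non-divisors.
4 = 2^2 divides 12, and φ(4) = 2.

2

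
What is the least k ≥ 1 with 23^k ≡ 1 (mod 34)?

16

ord(23) | φ(34) = φ(2)·φ(17) = 1·16 = 16 = 2^4.
Divisors of 16: 1, 2, 4, 8, 16.
Test each divisor d:
23^1 ≡ 23
23^2 ≡ 19
23^4 ≡ 21
23^8 ≡ 33
23^16 ≡ 1
Therefore the multiplicative order of 23 modulo 34 is 16.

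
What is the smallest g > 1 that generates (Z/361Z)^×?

2

φ(361) = φ(19^2) = 19·(19−1) = 342 = 2 · 3^2 · 19.
g is a primitive root iff g^(342/q) ≢ 1 (mod 361) for each prime q ∈ {2, 3, 19}.
g = 2: 2^171 ≡ 360; 2^114 ≡ 292; 2^18 ≡ 58 — none is 1, so 2 is a primitive root.
So 2 is the smallest generator of (Z/361Z)^×.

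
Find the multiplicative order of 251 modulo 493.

The order of 251 must divide φ(493) = φ(17·29) = (17−1)·(29−1) = 16·28 = 448 = 2^6 · 7.
Divisors of 448: 1, 2, 4, 7, 8, 14, 16, 28, 32, 56, 64, 112, 224, 448.
Test each divisor d:
251^1 ≡ 251 (mod 493)
251^2 ≡ 390 (mod 493)
251^4 ≡ 256 (mod 493)
251^7 ≡ 157 (mod 493)
251^8 ≡ 460 (mod 493)
251^14 ≡ 492 (mod 493)
251^16 ≡ 103 (mod 493)
251^28 ≡ 1 (mod 493) ✓
The smallest such exponent is 28, so the order of 251 is 28.

28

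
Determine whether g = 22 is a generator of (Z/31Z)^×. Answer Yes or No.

φ(31) = 31 − 1 = 30 = 2 · 3 · 5.
Test 22^(30/q) mod 31 for each prime factor q of 30:
22^15 ≡ 30 (mod 31)  [q = 2: ≢ 1 ✓]
22^10 ≡ 5 (mod 31)  [q = 3: ≢ 1 ✓]
22^6 ≡ 8 (mod 31)  [q = 5: ≢ 1 ✓]
All checks pass, so 22 has order 30 and is a primitive root modulo 31.

Yes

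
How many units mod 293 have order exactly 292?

144

φ(293) = 293 − 1 = 292 = 2^2 · 73.
(Z/293Z)^× is cyclic (|G| = 292); a cyclic group of order m has exactly φ(d) elements of each order d | m, and none otherwise.
292 = 2^2 · 73 divides 292, and φ(292) = 144.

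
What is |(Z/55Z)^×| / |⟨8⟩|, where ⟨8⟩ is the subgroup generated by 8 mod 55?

Since 8 ∈ (Z/55Z)^×, its order divides φ(55) = φ(5·11) = (5−1)·(11−1) = 4·10 = 40 = 2^3 · 5.
Divisors of 40: 1, 2, 4, 5, 8, 10, 20, 40.
Evaluate successive powers at the divisors of 40:
8^1 ≡ 8 (mod 55)
8^2 ≡ 9 (mod 55)
8^4 ≡ 26 (mod 55)
8^5 ≡ 43 (mod 55)
8^8 ≡ 16 (mod 55)
8^10 ≡ 34 (mod 55)
8^20 ≡ 1 (mod 55) ✓
Thus |⟨8⟩| = ord(8) = 20.
[(Z/55Z)^× : ⟨8⟩] = 40/20 = 2.

2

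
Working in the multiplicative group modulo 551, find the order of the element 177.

ord(177) | φ(551) = φ(19·29) = (19−1)·(29−1) = 18·28 = 504 = 2^3 · 3^2 · 7.
Divisors of 504: 1, 2, 3, 4, 6, 7, 8, 9, 12, 14, 18, 21, 24, 28, 36, 42, 56, 63, 72, 84, 126, 168, 252, 504.
Test each divisor d:
177^1 ≡ 177 (mod 551)
177^2 ≡ 473 (mod 551)
177^3 ≡ 520 (mod 551)
177^4 ≡ 23 (mod 551)
177^6 ≡ 410 (mod 551)
177^7 ≡ 389 (mod 551)
177^8 ≡ 529 (mod 551)
177^9 ≡ 514 (mod 551)
177^12 ≡ 45 (mod 551)
177^14 ≡ 347 (mod 551)
177^18 ≡ 267 (mod 551)
177^21 ≡ 539 (mod 551)
177^24 ≡ 372 (mod 551)
177^28 ≡ 291 (mod 551)
177^36 ≡ 210 (mod 551)
177^42 ≡ 144 (mod 551)
177^56 ≡ 378 (mod 551)
177^63 ≡ 476 (mod 551)
177^72 ≡ 20 (mod 551)
177^84 ≡ 349 (mod 551)
177^126 ≡ 115 (mod 551)
177^168 ≡ 30 (mod 551)
177^252 ≡ 1 (mod 551) ✓
So ord_551(177) = 252.

252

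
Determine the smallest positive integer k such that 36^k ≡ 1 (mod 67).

By Lagrange's theorem, ord_67(36) divides φ(67) = 67 − 1 = 66 = 2 · 3 · 11.
Divisors of 66: 1, 2, 3, 6, 11, 22, 33, 66.
Compute 36^d (mod 67) for the divisors d until we hit 1:
36^1 ≡ 36 (mod 67)
36^2 ≡ 23 (mod 67)
36^3 ≡ 24 (mod 67)
36^6 ≡ 40 (mod 67)
36^11 ≡ 37 (mod 67)
36^22 ≡ 29 (mod 67)
36^33 ≡ 1 (mod 67) ✓
So ord_67(36) = 33.

33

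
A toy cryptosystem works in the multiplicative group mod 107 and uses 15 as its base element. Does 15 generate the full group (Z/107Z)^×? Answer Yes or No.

Yes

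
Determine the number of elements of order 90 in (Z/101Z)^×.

0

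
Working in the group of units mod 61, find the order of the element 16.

The order of 16 must divide φ(61) = 61 − 1 = 60 = 2^2 · 3 · 5.
Divisors of 60: 1, 2, 3, 4, 5, 6, 10, 12, 15, 20, 30, 60.
Evaluate successive powers at the divisors of 60:
16^1 ≡ 16 (mod 61)
16^2 ≡ 12 (mod 61)
16^3 ≡ 9 (mod 61)
16^4 ≡ 22 (mod 61)
16^5 ≡ 47 (mod 61)
16^6 ≡ 20 (mod 61)
16^10 ≡ 13 (mod 61)
16^12 ≡ 34 (mod 61)
16^15 ≡ 1 (mod 61) ✓
So ord_61(16) = 15.

15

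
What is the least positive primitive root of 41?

φ(41) = 41 − 1 = 40 = 2^3 · 5.
g is a primitive root iff g^(40/q) ≢ 1 (mod 41) for each prime q ∈ {2, 5}.
g = 2: 2^20 ≡ 1 — hits 1, so not a primitive root.
g = 3: 3^20 ≡ 40; 3^8 ≡ 1 — hits 1, so not a primitive root.
g = 4: 4^20 ≡ 1 — hits 1, so not a primitive root.
g = 5: 5^20 ≡ 1 — hits 1, so not a primitive root.
g = 6: 6^20 ≡ 40; 6^8 ≡ 10 — none is 1, so 6 is a primitive root.
Hence the least primitive root of 41 is 6.

6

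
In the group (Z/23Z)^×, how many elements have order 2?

φ(23) = 23 − 1 = 22 = 2 · 11.
Since (Z/23Z)^× is cyclic of order 22, the number of elements of order d is φ(d) when d | 22 and 0 otherwise.
2 | 22, and φ(2) = 2 − 1 = 1.

1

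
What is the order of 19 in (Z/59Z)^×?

29

Since 19 ∈ (Z/59Z)^×, its order divides φ(59) = 59 − 1 = 58 = 2 · 29.
Divisors of 58: 1, 2, 29, 58.
Compute 19^d (mod 59) for the divisors d until we hit 1:
19^1 ≡ 19 (mod 59)
19^2 ≡ 7 (mod 59)
19^29 ≡ 1 (mod 59) ✓
Hence ord(19) = 29.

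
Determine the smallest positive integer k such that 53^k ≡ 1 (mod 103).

By Lagrange's theorem, ord_103(53) divides φ(103) = 103 − 1 = 102 = 2 · 3 · 17.
Divisors of 102: 1, 2, 3, 6, 17, 34, 51, 102.
Test each divisor d:
53^1 ≡ 53 (mod 103)
53^2 ≡ 28 (mod 103)
53^3 ≡ 42 (mod 103)
53^6 ≡ 13 (mod 103)
53^17 ≡ 57 (mod 103)
53^34 ≡ 56 (mod 103)
53^51 ≡ 102 (mod 103)
53^102 ≡ 1 (mod 103) ✓
So ord_103(53) = 102.

102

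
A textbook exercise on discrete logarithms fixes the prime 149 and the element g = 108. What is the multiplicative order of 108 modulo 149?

148

Since 108 ∈ (Z/149Z)^×, its order divides φ(149) = 149 − 1 = 148 = 2^2 · 37.
Divisors of 148: 1, 2, 4, 37, 74, 148.
Check 108^d mod 149 for each divisor in increasing order:
108^1 ≡ 108
108^2 ≡ 42
108^4 ≡ 125
108^37 ≡ 44
108^74 ≡ 148
108^148 ≡ 1
Therefore the multiplicative order of 108 modulo 149 is 148.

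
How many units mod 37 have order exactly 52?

0

φ(37) = 37 − 1 = 36 = 2^2 · 3^2.
(Z/37Z)^× is cyclic (|G| = 36); a cyclic group of order m has exactly φ(d) elements of each order d | m, and none otherwise.
52 does not divide 36, so no element of (Z/37Z)^× has order 52.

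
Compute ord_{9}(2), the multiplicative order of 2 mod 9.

6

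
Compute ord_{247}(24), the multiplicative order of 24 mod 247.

36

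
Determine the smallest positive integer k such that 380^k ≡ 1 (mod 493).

112

By Lagrange's theorem, ord_493(380) divides φ(493) = φ(17·29) = (17−1)·(29−1) = 16·28 = 448 = 2^6 · 7.
Divisors of 448: 1, 2, 4, 7, 8, 14, 16, 28, 32, 56, 64, 112, 224, 448.
Compute 380^d (mod 493) for the divisors d until we hit 1:
380^1 ≡ 380 (mod 493)
380^2 ≡ 444 (mod 493)
380^4 ≡ 429 (mod 493)
380^7 ≡ 99 (mod 493)
380^8 ≡ 152 (mod 493)
380^14 ≡ 434 (mod 493)
380^16 ≡ 426 (mod 493)
380^28 ≡ 30 (mod 493)
380^32 ≡ 52 (mod 493)
380^56 ≡ 407 (mod 493)
380^64 ≡ 239 (mod 493)
380^112 ≡ 1 (mod 493) ✓
The smallest such exponent is 112, so the order of 380 is 112.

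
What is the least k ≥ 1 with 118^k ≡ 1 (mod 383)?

382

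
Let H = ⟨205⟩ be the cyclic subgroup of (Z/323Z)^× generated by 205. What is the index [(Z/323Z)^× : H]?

The order of 205 must divide φ(323) = φ(17·19) = (17−1)·(19−1) = 16·18 = 288 = 2^5 · 3^2.
Divisors of 288: 1, 2, 3, 4, 6, 8, 9, 12, 16, 18, 24, 32, 36, 48, 72, 96, 144, 288.
Compute 205^d (mod 323) for the divisors d until we hit 1:
205^1 ≡ 205 (mod 323)
205^2 ≡ 35 (mod 323)
205^3 ≡ 69 (mod 323)
205^4 ≡ 256 (mod 323)
205^6 ≡ 239 (mod 323)
205^8 ≡ 290 (mod 323)
205^9 ≡ 18 (mod 323)
205^12 ≡ 273 (mod 323)
205^16 ≡ 120 (mod 323)
205^18 ≡ 1 (mod 323) ✓
So ord_323(205) = 18, hence |⟨205⟩| = 18.
Index = |(Z/323Z)^×| / |⟨205⟩| = 288 / 18 = 16.

16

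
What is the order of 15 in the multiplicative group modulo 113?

ord(15) | φ(113) = 113 − 1 = 112 = 2^4 · 7.
Divisors of 112: 1, 2, 4, 7, 8, 14, 16, 28, 56, 112.
Compute 15^d (mod 113) for the divisors d until we hit 1:
15^1 ≡ 15 (mod 113)
15^2 ≡ 112 (mod 113)
15^4 ≡ 1 (mod 113) ✓
Therefore the multiplicative order of 15 modulo 113 is 4.

4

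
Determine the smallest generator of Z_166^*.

5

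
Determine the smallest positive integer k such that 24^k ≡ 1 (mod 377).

84

Since 24 ∈ (Z/377Z)^×, its order divides φ(377) = φ(13·29) = (13−1)·(29−1) = 12·28 = 336 = 2^4 · 3 · 7.
Divisors of 336: 1, 2, 3, 4, 6, 7, 8, 12, 14, 16, 21, 24, 28, 42, 48, 56, 84, 112, 168, 336.
Test each divisor d:
24^1 ≡ 24 (mod 377)
24^2 ≡ 199 (mod 377)
24^3 ≡ 252 (mod 377)
24^4 ≡ 16 (mod 377)
24^6 ≡ 168 (mod 377)
24^7 ≡ 262 (mod 377)
24^8 ≡ 256 (mod 377)
24^12 ≡ 326 (mod 377)
24^14 ≡ 30 (mod 377)
24^16 ≡ 315 (mod 377)
24^21 ≡ 320 (mod 377)
24^24 ≡ 339 (mod 377)
24^28 ≡ 146 (mod 377)
24^42 ≡ 233 (mod 377)
24^48 ≡ 313 (mod 377)
24^56 ≡ 204 (mod 377)
24^84 ≡ 1 (mod 377) ✓
Therefore the multiplicative order of 24 modulo 377 is 84.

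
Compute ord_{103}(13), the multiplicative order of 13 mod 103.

17

Since 13 ∈ (Z/103Z)^×, its order divides φ(103) = 103 − 1 = 102 = 2 · 3 · 17.
Divisors of 102: 1, 2, 3, 6, 17, 34, 51, 102.
Compute 13^d (mod 103) for the divisors d until we hit 1:
13^1 ≡ 13 (mod 103)
13^2 ≡ 66 (mod 103)
13^3 ≡ 34 (mod 103)
13^6 ≡ 23 (mod 103)
13^17 ≡ 1 (mod 103) ✓
Therefore the multiplicative order of 13 modulo 103 is 17.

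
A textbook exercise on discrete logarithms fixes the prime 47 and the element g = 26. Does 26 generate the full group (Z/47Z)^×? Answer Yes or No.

Yes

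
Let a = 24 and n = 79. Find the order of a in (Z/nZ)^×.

6

By Lagrange's theorem, ord_79(24) divides φ(79) = 79 − 1 = 78 = 2 · 3 · 13.
Divisors of 78: 1, 2, 3, 6, 13, 26, 39, 78.
Evaluate successive powers at the divisors of 78:
24^1 ≡ 24 (mod 79)
24^2 ≡ 23 (mod 79)
24^3 ≡ 78 (mod 79)
24^6 ≡ 1 (mod 79) ✓
Hence ord(24) = 6.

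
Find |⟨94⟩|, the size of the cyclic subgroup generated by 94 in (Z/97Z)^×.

By Lagrange's theorem, ord_97(94) divides φ(97) = 97 − 1 = 96 = 2^5 · 3.
Divisors of 96: 1, 2, 3, 4, 6, 8, 12, 16, 24, 32, 48, 96.
Compute 94^d (mod 97) for the divisors d until we hit 1:
94^1 ≡ 94 (mod 97)
94^2 ≡ 9 (mod 97)
94^3 ≡ 70 (mod 97)
94^4 ≡ 81 (mod 97)
94^6 ≡ 50 (mod 97)
94^8 ≡ 62 (mod 97)
94^12 ≡ 75 (mod 97)
94^16 ≡ 61 (mod 97)
94^24 ≡ 96 (mod 97)
94^32 ≡ 35 (mod 97)
94^48 ≡ 1 (mod 97) ✓
So ord_97(94) = 48.

48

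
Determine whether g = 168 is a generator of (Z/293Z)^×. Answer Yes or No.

Yes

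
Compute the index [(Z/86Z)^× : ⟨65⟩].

3

ord(65) | φ(86) = φ(2)·φ(43) = 1·42 = 42 = 2 · 3 · 7.
Divisors of 42: 1, 2, 3, 6, 7, 14, 21, 42.
Evaluate successive powers at the divisors of 42:
65^1 ≡ 65 (mod 86)
65^2 ≡ 11 (mod 86)
65^3 ≡ 27 (mod 86)
65^6 ≡ 41 (mod 86)
65^7 ≡ 85 (mod 86)
65^14 ≡ 1 (mod 86) ✓
So ord_86(65) = 14, hence |⟨65⟩| = 14.
Index = |(Z/86Z)^×| / |⟨65⟩| = 42 / 14 = 3.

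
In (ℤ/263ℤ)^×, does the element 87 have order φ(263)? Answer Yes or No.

Yes

φ(263) = 263 − 1 = 262 = 2 · 131.
87 is a primitive root mod 263 iff 87^(φ(263)/q) ≢ 1 for every prime q | φ(263), i.e. q ∈ {2, 131}.
87^131 ≡ 262 (mod 263)  [q = 2: ≢ 1 ✓]
87^2 ≡ 205 (mod 263)  [q = 131: ≢ 1 ✓]
None equal 1, so ord_263(87) = 262: 87 is a primitive root.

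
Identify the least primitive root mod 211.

φ(211) = 211 − 1 = 210 = 2 · 3 · 5 · 7.
g is a primitive root iff g^(210/q) ≢ 1 (mod 211) for each prime q ∈ {2, 3, 5, 7}.
g = 2: 2^105 ≡ 210; 2^70 ≡ 196; 2^42 ≡ 107; 2^30 ≡ 171 — none is 1, so 2 is a primitive root.
So 2 is the smallest generator of (Z/211Z)^×.

2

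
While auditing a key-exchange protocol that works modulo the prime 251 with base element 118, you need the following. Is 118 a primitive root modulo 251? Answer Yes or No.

No

φ(251) = 251 − 1 = 250 = 2 · 5^3.
118 is a primitive root mod 251 iff 118^(φ(251)/q) ≢ 1 for every prime q | φ(251), i.e. q ∈ {2, 5}.
118^125 ≡ 1 (mod 251)  [q = 2: ≡ 1 ✗]
118^50 ≡ 219 (mod 251)  [q = 5: ≢ 1 ✓]
118^125 ≡ 1 shows ord(118) | 125, strictly less than φ(251); not a primitive root.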